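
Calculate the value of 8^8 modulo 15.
By repeated squaring (mod 15): 8^{1}≡8, 8^{2}≡4, 8^{4}≡1, 8^{8}≡1. So 8^{8} ≡ 1 (mod 15)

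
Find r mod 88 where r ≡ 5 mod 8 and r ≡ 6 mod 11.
M = 8 × 11 = 88. M₁ = 11, y₁ ≡ 3 mod 8. M₂ = 8, y₂ ≡ 7 mod 11. r = 5×11×3 + 6×8×7 ≡ 61 mod 88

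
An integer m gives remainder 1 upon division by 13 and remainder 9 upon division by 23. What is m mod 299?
M = 13 × 23 = 299. M₁ = 23, y₁ ≡ 4 mod 13. M₂ = 13, y₂ ≡ 16 mod 23. m = 1×23×4 + 9×13×16 ≡ 170 mod 299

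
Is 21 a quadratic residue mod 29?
By Euler's criterion: 21^{14} ≡ 28 (mod 29). Since this equals -1 (≡ 28), 21 is not a QR.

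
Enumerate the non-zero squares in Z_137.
Quadratic residues modulo 137: {1, 2, 4, 7, 8, 9, 11, 14, 15, 16, 17, 18, 19, 22, 25, 28, 30, 32, 34, 36, 37, 38, 39, 44, 49, 50, 56, 59, 60, 61, 63, 64, 65, 68, 69, 72, 73, 74, 76, 77, 78, 81, 87, 88, 93, 98, 99, 100, 101, 103, 105, 107, 109, 112, 115, 118, 119, 120, 121, 122, 123, 126, 128, 129, 130, 133, 135, 136}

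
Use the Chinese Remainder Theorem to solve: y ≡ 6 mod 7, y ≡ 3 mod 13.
M = 7 × 13 = 91. M₁ = 13, y₁ ≡ 6 mod 7. M₂ = 7, y₂ ≡ 2 mod 13. y = 6×13×6 + 3×7×2 ≡ 55 mod 91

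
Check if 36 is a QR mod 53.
By Euler's criterion: 36^{26} ≡ 1 (mod 53). Since this equals 1, 36 is a QR.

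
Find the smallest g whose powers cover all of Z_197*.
g = 2. Powers: [2, 4, 8, 16, 32, 64, 128, 59, 118, 39, ...] generates all 196 non-zero residues.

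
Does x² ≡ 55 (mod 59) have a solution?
By Euler's criterion: 55^{29} ≡ 58 (mod 59). Since this equals -1 (≡ 58), 55 is not a QR.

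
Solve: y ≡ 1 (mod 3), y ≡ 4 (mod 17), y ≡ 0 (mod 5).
M = 3 × 17 × 5 = 255. M₁ = 85, y₁ ≡ 1 (mod 3). M₂ = 15, y₂ ≡ 8 (mod 17). M₃ = 51, y₃ ≡ 1 (mod 5). y = 1×85×1 + 4×15×8 + 0×51×1 ≡ 55 (mod 255)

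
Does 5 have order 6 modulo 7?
ord_7(5) divides 6. For each prime q|6: 5^{3}≡6, 5^{2}≡4, none ≡ 1. So 5 has order 6 and is a primitive root mod 7.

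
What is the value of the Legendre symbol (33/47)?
(33/47) = 33^{23} mod 47 = -1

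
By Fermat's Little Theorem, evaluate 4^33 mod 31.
By Fermat: 4^{30} ≡ 1 mod 31. So 4^{33} = 4^{30} · 4^{3} ≡ 4^{3} ≡ 2 mod 31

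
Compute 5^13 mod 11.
Using Fermat: 5^{10} ≡ 1 mod 11. 13 ≡ 3 mod 10. So 5^{13} ≡ 5^{3} ≡ 4 mod 11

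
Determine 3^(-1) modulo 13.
Since 13 is prime, by Fermat 3^(-1) ≡ 3^{11} ≡ 9 (mod 13). Verify: 3 × 9 = 27 ≡ 1 (mod 13)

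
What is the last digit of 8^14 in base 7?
Using Fermat: 8^{6} ≡ 1 (mod 7). 14 ≡ 2 (mod 6). So 8^{14} ≡ 8^{2} ≡ 1 (mod 7)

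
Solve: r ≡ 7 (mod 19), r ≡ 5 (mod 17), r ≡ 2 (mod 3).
M = 19 × 17 × 3 = 969. M₁ = 51, y₁ ≡ 3 (mod 19). M₂ = 57, y₂ ≡ 3 (mod 17). M₃ = 323, y₃ ≡ 2 (mod 3). r = 7×51×3 + 5×57×3 + 2×323×2 ≡ 311 (mod 969)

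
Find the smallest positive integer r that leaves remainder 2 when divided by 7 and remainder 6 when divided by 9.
M = 7 × 9 = 63. M₁ = 9, y₁ ≡ 4 mod 7. M₂ = 7, y₂ ≡ 4 mod 9. r = 2×9×4 + 6×7×4 ≡ 51 mod 63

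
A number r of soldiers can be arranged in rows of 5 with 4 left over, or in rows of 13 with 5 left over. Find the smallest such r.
M = 5 × 13 = 65. M₁ = 13, y₁ ≡ 2 (mod 5). M₂ = 5, y₂ ≡ 8 (mod 13). r = 4×13×2 + 5×5×8 ≡ 44 (mod 65)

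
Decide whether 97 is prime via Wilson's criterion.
(96)! mod 97 = 96. Since 96 ≡ -1 mod 97, 97 is prime.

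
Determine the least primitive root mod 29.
g = 2. For each prime q|28: 2^{14}≡28, 2^{4}≡16, none ≡ 1, so ord_29(2) = 28 and 2 is a primitive root.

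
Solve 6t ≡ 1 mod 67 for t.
Since 67 is prime, by Fermat 6^(-1) ≡ 6^{65} ≡ 56 mod 67. Verify: 6 × 56 = 336 ≡ 1 mod 67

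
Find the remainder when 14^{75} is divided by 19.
By Fermat: 14^{18} ≡ 1 (mod 19). 75 = 4×18 + 3. So 14^{75} ≡ 14^{3} ≡ 8 (mod 19)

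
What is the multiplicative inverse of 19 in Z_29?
Since 29 is prime, by Fermat 19^(-1) ≡ 19^{27} ≡ 26 (mod 29). Verify: 19 × 26 = 494 ≡ 1 (mod 29)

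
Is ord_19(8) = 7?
Powers of 8 mod 19: 8^1≡8, 8^2≡7, 8^3≡18, 8^4≡11, 8^5≡12, 8^6≡1. Already 8^6≡1, so the order is 6 < 7. No, the actual order is 6.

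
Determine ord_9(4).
Powers of 4 mod 9: 4^1≡4, 4^2≡7, 4^3≡1. ord_9(4) = 3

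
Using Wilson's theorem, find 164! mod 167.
(166)! = (164)! × (165) × (166) ≡ -1 (mod 167). So (164)! ≡ -1 × [(166)(165)]^(-1) ≡ 83 (mod 167)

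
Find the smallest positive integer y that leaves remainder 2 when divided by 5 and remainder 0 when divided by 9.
M = 5 × 9 = 45. M₁ = 9, y₁ ≡ 4 (mod 5). M₂ = 5, y₂ ≡ 2 (mod 9). y = 2×9×4 + 0×5×2 ≡ 27 (mod 45)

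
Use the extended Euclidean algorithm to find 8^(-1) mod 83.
Extended GCD: 8(-31) + 83(3) = 1. So 8^(-1) ≡ -31 ≡ 52 (mod 83). Verify: 8 × 52 = 416 ≡ 1 (mod 83)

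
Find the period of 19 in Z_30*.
Powers of 19 mod 30: 19^1≡19, 19^2≡1. So the order of 19 is 2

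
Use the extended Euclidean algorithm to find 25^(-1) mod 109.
Extended GCD: 25(48) + 109(-11) = 1. So 25^(-1) ≡ 48 (mod 109). Verify: 25 × 48 = 1200 ≡ 1 (mod 109)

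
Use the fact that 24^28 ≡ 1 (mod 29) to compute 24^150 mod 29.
By Fermat: 24^{28} ≡ 1 (mod 29). 150 = 5×28 + 10. So 24^{150} ≡ 24^{10} ≡ 20 (mod 29)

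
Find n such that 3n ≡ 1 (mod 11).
Since 11 is prime, by Fermat 3^(-1) ≡ 3^{9} ≡ 4 (mod 11). Verify: 3 × 4 = 12 ≡ 1 (mod 11)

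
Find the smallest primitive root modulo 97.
g = 5. For each prime q|96: 5^{48}≡96, 5^{32}≡35, none ≡ 1, so ord_97(5) = 96 and 5 is a primitive root.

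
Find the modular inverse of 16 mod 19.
Since 19 is prime, by Fermat 16^(-1) ≡ 16^{17} ≡ 6 mod 19. Verify: 16 × 6 = 96 ≡ 1 mod 19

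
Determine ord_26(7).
Powers of 7 mod 26: 7^1≡7, 7^2≡23, 7^3≡5, 7^4≡9, 7^5≡11, 7^6≡25, 7^7≡19, 7^8≡3, 7^9≡21, 7^10≡17, 7^11≡15, 7^12≡1. So the order of 7 is 12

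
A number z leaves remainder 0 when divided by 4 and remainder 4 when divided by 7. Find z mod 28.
M = 4 × 7 = 28. M₁ = 7, y₁ ≡ 3 mod 4. M₂ = 4, y₂ ≡ 2 mod 7. z = 0×7×3 + 4×4×2 ≡ 4 mod 28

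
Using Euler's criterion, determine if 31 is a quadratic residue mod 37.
By Euler's criterion: 31^{18} ≡ 36 (mod 37). Since this equals -1 (≡ 36), 31 is not a QR.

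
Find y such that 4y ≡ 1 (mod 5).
Since 5 is prime, by Fermat 4^(-1) ≡ 4^{3} ≡ 4 (mod 5). Verify: 4 × 4 = 16 ≡ 1 (mod 5)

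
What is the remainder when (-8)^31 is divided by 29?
Using Fermat: (-8)^{28} ≡ 1 mod 29. 31 ≡ 3 mod 28. So (-8)^{31} ≡ (-8)^{3} ≡ 10 mod 29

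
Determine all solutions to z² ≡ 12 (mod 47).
The square roots of 12 mod 47 are 24 and 23. Verify: 24² = 576 ≡ 12 (mod 47)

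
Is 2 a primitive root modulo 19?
ord_19(2) divides 18. For each prime q|18: 2^{9}≡18, 2^{6}≡7, none ≡ 1. So 2 has order 18 and is a primitive root mod 19.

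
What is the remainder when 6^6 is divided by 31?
By repeated squaring mod 31: 6^{1}≡6, 6^{2}≡5, 6^{4}≡25. Then 6^{6} = 6^{4+2} ≡ 25 × 5 ≡ 1 mod 31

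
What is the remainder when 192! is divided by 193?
By Wilson's theorem, (192)! ≡ -1 ≡ 192 mod 193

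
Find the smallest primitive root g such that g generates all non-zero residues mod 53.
g = 2. For each prime q|52: 2^{26}≡52, 2^{4}≡16, none ≡ 1, so ord_53(2) = 52 and 2 is a primitive root.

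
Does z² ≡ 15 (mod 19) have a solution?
By Euler's criterion: 15^{9} ≡ 18 (mod 19). Since this equals -1 (≡ 18), 15 is not a QR.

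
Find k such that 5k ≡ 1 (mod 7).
Since 7 is prime, by Fermat 5^(-1) ≡ 5^{5} ≡ 3 (mod 7). Verify: 5 × 3 = 15 ≡ 1 (mod 7)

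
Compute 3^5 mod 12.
By repeated squaring mod 12: 3^{1}≡3, 3^{2}≡9, 3^{4}≡9. Then 3^{5} = 3^{4+1} ≡ 9 × 3 ≡ 3 mod 12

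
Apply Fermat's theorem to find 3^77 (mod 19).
By Fermat: 3^{18} ≡ 1 (mod 19). 77 = 4×18 + 5. So 3^{77} ≡ 3^{5} ≡ 15 (mod 19)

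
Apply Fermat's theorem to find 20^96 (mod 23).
By Fermat: 20^{22} ≡ 1 (mod 23). 96 = 4×22 + 8. So 20^{96} ≡ 20^{8} ≡ 6 (mod 23)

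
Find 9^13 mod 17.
By repeated squaring mod 17: 9^{1}≡9, 9^{2}≡13, 9^{4}≡16, 9^{8}≡1. Then 9^{13} = 9^{8+4+1} ≡ 1 × 16 × 9 ≡ 8 mod 17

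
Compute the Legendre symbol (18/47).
(18/47) = 18^{23} mod 47 = 1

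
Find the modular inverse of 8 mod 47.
Since 47 is prime, by Fermat 8^(-1) ≡ 8^{45} ≡ 6 (mod 47). Verify: 8 × 6 = 48 ≡ 1 (mod 47)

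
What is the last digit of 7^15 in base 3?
Using Fermat: 7^{2} ≡ 1 mod 3. 15 ≡ 1 mod 2. So 7^{15} ≡ 7^{1} ≡ 1 mod 3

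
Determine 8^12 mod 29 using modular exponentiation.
By repeated squaring (mod 29): 8^{1}≡8, 8^{2}≡6, 8^{4}≡7, 8^{8}≡20. Then 8^{12} = 8^{8+4} ≡ 20 × 7 ≡ 24 (mod 29)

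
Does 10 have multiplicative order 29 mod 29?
Powers of 10 mod 29: 10^1≡10, 10^2≡13, 10^3≡14, 10^4≡24, 10^5≡8, 10^6≡22, 10^7≡17, 10^8≡25, 10^9≡18, 10^10≡6, 10^11≡2, 10^12≡20, 10^13≡26, 10^14≡28, 10^15≡19, 10^16≡16, 10^17≡15, 10^18≡5, 10^19≡21, 10^20≡7, 10^21≡12, 10^22≡4, 10^23≡11, 10^24≡23, 10^25≡27, 10^26≡9, 10^27≡3, 10^28≡1. Already 10^28≡1, so the order is 28 < 29. No, the actual order is 28.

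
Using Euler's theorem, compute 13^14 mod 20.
By Euler: 13^{8} ≡ 1 (mod 20) since gcd(13, 20) = 1. 14 = 1×8 + 6. So 13^{14} ≡ 13^{6} ≡ 9 (mod 20)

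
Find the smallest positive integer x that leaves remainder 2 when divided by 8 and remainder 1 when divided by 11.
M = 8 × 11 = 88. M₁ = 11, y₁ ≡ 3 (mod 8). M₂ = 8, y₂ ≡ 7 (mod 11). x = 2×11×3 + 1×8×7 ≡ 34 (mod 88)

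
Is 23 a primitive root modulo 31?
23^{10} ≡ 1 (mod 31) and 10 < 30, so ord_31(23) = 10 ≠ 30 and 23 is not a primitive root.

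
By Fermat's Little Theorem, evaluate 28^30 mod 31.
By Fermat's Little Theorem, 28^{30} ≡ 1 mod 31 since 31 is prime and gcd(28, 31) = 1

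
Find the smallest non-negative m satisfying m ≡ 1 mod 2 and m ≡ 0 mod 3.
M = 2 × 3 = 6. M₁ = 3, y₁ ≡ 1 mod 2. M₂ = 2, y₂ ≡ 2 mod 3. m = 1×3×1 + 0×2×2 ≡ 3 mod 6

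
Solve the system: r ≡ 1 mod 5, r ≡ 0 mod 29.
M = 5 × 29 = 145. M₁ = 29, y₁ ≡ 4 mod 5. M₂ = 5, y₂ ≡ 6 mod 29. r = 1×29×4 + 0×5×6 ≡ 116 mod 145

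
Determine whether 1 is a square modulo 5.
By Euler's criterion: 1^{2} ≡ 1 (mod 5). Since this equals 1, 1 is a QR.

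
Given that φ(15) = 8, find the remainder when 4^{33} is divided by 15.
By Euler: 4^{8} ≡ 1 mod 15 since gcd(4, 15) = 1. 33 = 4×8 + 1. So 4^{33} ≡ 4^{1} ≡ 4 mod 15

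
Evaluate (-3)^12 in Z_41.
By repeated squaring mod 41: (-3)^{1}≡38, (-3)^{2}≡9, (-3)^{4}≡40, (-3)^{8}≡1. Then (-3)^{12} = (-3)^{8+4} ≡ 1 × 40 ≡ 40 mod 41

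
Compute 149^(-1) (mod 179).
Since 179 is prime, by Fermat 149^(-1) ≡ 149^{177} ≡ 173 (mod 179). Verify: 149 × 173 = 25777 ≡ 1 (mod 179)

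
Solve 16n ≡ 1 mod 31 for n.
Since 31 is prime, by Fermat 16^(-1) ≡ 16^{29} ≡ 2 mod 31. Verify: 16 × 2 = 32 ≡ 1 mod 31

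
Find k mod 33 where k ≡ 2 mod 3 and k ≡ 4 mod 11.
M = 3 × 11 = 33. M₁ = 11, y₁ ≡ 2 mod 3. M₂ = 3, y₂ ≡ 4 mod 11. k = 2×11×2 + 4×3×4 ≡ 26 mod 33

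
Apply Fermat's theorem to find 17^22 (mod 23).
By Fermat's Little Theorem, 17^{22} ≡ 1 (mod 23) since 23 is prime and gcd(17, 23) = 1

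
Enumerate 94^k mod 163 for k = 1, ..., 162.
94^1, 94^2, ..., 94^{162} mod 163: [94, 34, 99, 15, 106, 21, 18, 62, 123, 152, 107, 115, 52, 161, 138, 95, 128, 133, 114, 121, 127, 39, 80, 22, 112, 96, 59, 4, 50, 136, 70, 60, 98, 84, 72, 85, 3, 119, 102, 134, 45, 155, 63, 54, 23, 43, 130, 158, 19, 156, 157, 88, 122, 58, 73, 16, 37, 55, 117, 77, 66, 10, 125, 14, 12, 150, 82, 47, 17, 131, 89, 53, 92, 9, 31, 143, 76, 135, 139, 26, 162, 69, 129, 64, 148, 57, 142, 145, 101, 40, 11, 56, 48, 111, 2, 25, 68, 35, 30, 49, 42, 36, 124, 83, 141, 51, 67, 104, 159, 113, 27, 93, 103, 65, 79, 91, 78, 160, 44, 61, 29, 118, 8, 100, 109, 140, 120, 33, 5, 144, 7, 6, 75, 41, 105, 90, 147, 126, 108, 46, 86, 97, 153, 38, 149, 151, 13, 81, 116, 146, 32, 74, 110, 71, 154, 132, 20, 87, 28, 24, 137, 1]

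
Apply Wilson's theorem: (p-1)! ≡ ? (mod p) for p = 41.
By Wilson's theorem, (40)! ≡ -1 ≡ 40 (mod 41)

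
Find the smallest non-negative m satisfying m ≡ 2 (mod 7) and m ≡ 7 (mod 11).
M = 7 × 11 = 77. M₁ = 11, y₁ ≡ 2 (mod 7). M₂ = 7, y₂ ≡ 8 (mod 11). m = 2×11×2 + 7×7×8 ≡ 51 (mod 77)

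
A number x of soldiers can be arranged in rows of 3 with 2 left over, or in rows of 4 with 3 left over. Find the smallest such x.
M = 3 × 4 = 12. M₁ = 4, y₁ ≡ 1 mod 3. M₂ = 3, y₂ ≡ 3 mod 4. x = 2×4×1 + 3×3×3 ≡ 11 mod 12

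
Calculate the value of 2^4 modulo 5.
2^{4} = 16 ≡ 1 (mod 5)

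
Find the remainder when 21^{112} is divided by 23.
By Fermat: 21^{22} ≡ 1 mod 23. 112 = 5×22 + 2. So 21^{112} ≡ 21^{2} ≡ 4 mod 23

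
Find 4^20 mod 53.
By repeated squaring mod 53: 4^{1}≡4, 4^{2}≡16, 4^{4}≡44, 4^{8}≡28, 4^{16}≡42. Then 4^{20} = 4^{16+4} ≡ 42 × 44 ≡ 46 mod 53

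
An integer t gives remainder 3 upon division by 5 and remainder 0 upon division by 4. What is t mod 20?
M = 5 × 4 = 20. M₁ = 4, y₁ ≡ 4 mod 5. M₂ = 5, y₂ ≡ 1 mod 4. t = 3×4×4 + 0×5×1 ≡ 8 mod 20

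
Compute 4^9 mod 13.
By repeated squaring (mod 13): 4^{1}≡4, 4^{2}≡3, 4^{4}≡9, 4^{8}≡3. Then 4^{9} = 4^{8+1} ≡ 3 × 4 ≡ 12 (mod 13)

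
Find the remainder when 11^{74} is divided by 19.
By Fermat: 11^{18} ≡ 1 mod 19. 74 = 4×18 + 2. So 11^{74} ≡ 11^{2} ≡ 7 mod 19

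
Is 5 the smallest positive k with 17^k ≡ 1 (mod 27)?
Powers of 17 mod 27: 17^1≡17, 17^2≡19, 17^3≡26, 17^4≡10, 17^5≡8, 17^6≡1. 17^5≡8≢1, so ord ≠ 5. No, the actual order is 6.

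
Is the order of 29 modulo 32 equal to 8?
Powers of 29 mod 32: 29^1≡29, 29^2≡9, 29^3≡5, 29^4≡17, 29^5≡13, 29^6≡25, 29^7≡21, 29^8≡1. First k with 29^k≡1 is k=8. Yes, ord_32(29) = 8.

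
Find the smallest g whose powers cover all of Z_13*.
g = 2. For each prime q|12: 2^{6}≡12, 2^{4}≡3, none ≡ 1, so ord_13(2) = 12 and 2 is a primitive root.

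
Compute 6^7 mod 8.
By repeated squaring (mod 8): 6^{1}≡6, 6^{2}≡4, 6^{4}≡0. Then 6^{7} = 6^{4+2+1} ≡ 0 × 4 × 6 ≡ 0 (mod 8)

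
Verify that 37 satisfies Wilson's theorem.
(36)! mod 37 = 36. Since this equals -1 mod 37, Wilson confirms 37 is prime.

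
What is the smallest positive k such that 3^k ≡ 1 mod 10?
Powers of 3 mod 10: 3^1≡3, 3^2≡9, 3^3≡7, 3^4≡1. ord_10(3) = 4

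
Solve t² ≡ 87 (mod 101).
The square roots of 87 mod 101 are 84 and 17. Verify: 84² = 7056 ≡ 87 (mod 101)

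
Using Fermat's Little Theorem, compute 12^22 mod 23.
By Fermat's Little Theorem, 12^{22} ≡ 1 mod 23 since 23 is prime and gcd(12, 23) = 1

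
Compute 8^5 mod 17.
By repeated squaring (mod 17): 8^{1}≡8, 8^{2}≡13, 8^{4}≡16. Then 8^{5} = 8^{4+1} ≡ 16 × 8 ≡ 9 (mod 17)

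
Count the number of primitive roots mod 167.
A prime p has φ(p-1) primitive roots; here φ(166) = 82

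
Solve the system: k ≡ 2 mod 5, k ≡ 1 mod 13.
M = 5 × 13 = 65. M₁ = 13, y₁ ≡ 2 mod 5. M₂ = 5, y₂ ≡ 8 mod 13. k = 2×13×2 + 1×5×8 ≡ 27 mod 65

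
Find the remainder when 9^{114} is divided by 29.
By Fermat: 9^{28} ≡ 1 mod 29. 114 = 4×28 + 2. So 9^{114} ≡ 9^{2} ≡ 23 mod 29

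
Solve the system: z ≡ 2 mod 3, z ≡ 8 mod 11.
M = 3 × 11 = 33. M₁ = 11, y₁ ≡ 2 mod 3. M₂ = 3, y₂ ≡ 4 mod 11. z = 2×11×2 + 8×3×4 ≡ 8 mod 33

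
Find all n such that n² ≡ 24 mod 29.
The square roots of 24 mod 29 are 16 and 13. Verify: 16² = 256 ≡ 24 mod 29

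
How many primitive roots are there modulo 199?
There are φ(199-1) = φ(198) = 60 primitive roots modulo 199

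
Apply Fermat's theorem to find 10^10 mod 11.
By Fermat's Little Theorem, 10^{10} ≡ 1 mod 11 since 11 is prime and gcd(10, 11) = 1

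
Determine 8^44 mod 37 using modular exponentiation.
Using Fermat: 8^{36} ≡ 1 mod 37. 44 ≡ 8 mod 36. So 8^{44} ≡ 8^{8} ≡ 10 mod 37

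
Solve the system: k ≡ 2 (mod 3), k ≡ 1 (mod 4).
M = 3 × 4 = 12. M₁ = 4, y₁ ≡ 1 (mod 3). M₂ = 3, y₂ ≡ 3 (mod 4). k = 2×4×1 + 1×3×3 ≡ 5 (mod 12)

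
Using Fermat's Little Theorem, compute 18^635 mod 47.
By Fermat: 18^{46} ≡ 1 mod 47. 635 ≡ 37 mod 46. So 18^{635} ≡ 18^{37} ≡ 36 mod 47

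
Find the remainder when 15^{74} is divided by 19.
By Fermat: 15^{18} ≡ 1 (mod 19). 74 = 4×18 + 2. So 15^{74} ≡ 15^{2} ≡ 16 (mod 19)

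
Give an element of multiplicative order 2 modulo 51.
16 has order 2 mod 51 since 16^{2} ≡ 1 (mod 51) and no smaller power works.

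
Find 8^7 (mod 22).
By repeated squaring (mod 22): 8^{1}≡8, 8^{2}≡20, 8^{4}≡4. Then 8^{7} = 8^{4+2+1} ≡ 4 × 20 × 8 ≡ 2 (mod 22)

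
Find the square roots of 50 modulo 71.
The square roots of 50 mod 71 are 60 and 11. Verify: 60² = 3600 ≡ 50 mod 71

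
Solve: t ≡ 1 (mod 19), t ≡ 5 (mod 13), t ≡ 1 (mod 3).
M = 19 × 13 × 3 = 741. M₁ = 39, y₁ ≡ 1 (mod 19). M₂ = 57, y₂ ≡ 8 (mod 13). M₃ = 247, y₃ ≡ 1 (mod 3). t = 1×39×1 + 5×57×8 + 1×247×1 ≡ 343 (mod 741)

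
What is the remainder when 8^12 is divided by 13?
Using Fermat: 8^{12} ≡ 1 (mod 13). 12 ≡ 0 (mod 12). So 8^{12} ≡ 8^{0} ≡ 1 (mod 13)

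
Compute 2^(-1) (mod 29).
Since 29 is prime, by Fermat 2^(-1) ≡ 2^{27} ≡ 15 (mod 29). Verify: 2 × 15 = 30 ≡ 1 (mod 29)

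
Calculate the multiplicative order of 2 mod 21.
Powers of 2 mod 21: 2^1≡2, 2^2≡4, 2^3≡8, 2^4≡16, 2^5≡11, 2^6≡1. Order = 6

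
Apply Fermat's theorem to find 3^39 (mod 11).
By Fermat: 3^{10} ≡ 1 (mod 11). 39 = 3×10 + 9. So 3^{39} ≡ 3^{9} ≡ 4 (mod 11)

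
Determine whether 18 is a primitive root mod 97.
18^{16} ≡ 1 (mod 97) and 16 < 96, so ord_97(18) = 16 ≠ 96 and 18 is not a primitive root.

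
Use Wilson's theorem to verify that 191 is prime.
(190)! mod 191 = 190. Since this equals -1 mod 191, Wilson confirms 191 is prime.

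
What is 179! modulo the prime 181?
(180)! = (179)! × (180) ≡ -1 (mod 181). So (179)! ≡ -1 × (180)^(-1) ≡ (-1)×(-1) = 1 (mod 181)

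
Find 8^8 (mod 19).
By repeated squaring (mod 19): 8^{1}≡8, 8^{2}≡7, 8^{4}≡11, 8^{8}≡7. So 8^{8} ≡ 7 (mod 19)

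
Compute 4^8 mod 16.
By repeated squaring mod 16: 4^{1}≡4, 4^{2}≡0, 4^{4}≡0, 4^{8}≡0. So 4^{8} ≡ 0 mod 16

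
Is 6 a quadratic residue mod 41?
By Euler's criterion: 6^{20} ≡ 40 mod 41. Since this equals -1 (≡ 40), 6 is not a QR.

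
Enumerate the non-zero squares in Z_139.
Quadratic residues modulo 139: {1, 4, 5, 6, 7, 9, 11, 13, 16, 20, 24, 25, 28, 29, 30, 31, 34, 35, 36, 37, 38, 41, 42, 44, 45, 46, 47, 49, 51, 52, 54, 55, 57, 63, 64, 65, 66, 67, 69, 71, 77, 78, 79, 80, 81, 83, 86, 89, 91, 96, 99, 100, 106, 107, 112, 113, 116, 117, 118, 120, 121, 122, 124, 125, 127, 129, 131, 136, 137}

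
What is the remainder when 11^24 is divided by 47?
By repeated squaring (mod 47): 11^{1}≡11, 11^{2}≡27, 11^{4}≡24, 11^{8}≡12, 11^{16}≡3. Then 11^{24} = 11^{16+8} ≡ 3 × 12 ≡ 36 (mod 47)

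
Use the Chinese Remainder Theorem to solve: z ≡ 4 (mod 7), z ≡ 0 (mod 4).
M = 7 × 4 = 28. M₁ = 4, y₁ ≡ 2 (mod 7). M₂ = 7, y₂ ≡ 3 (mod 4). z = 4×4×2 + 0×7×3 ≡ 4 (mod 28)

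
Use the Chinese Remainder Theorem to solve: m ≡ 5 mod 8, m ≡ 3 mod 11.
M = 8 × 11 = 88. M₁ = 11, y₁ ≡ 3 mod 8. M₂ = 8, y₂ ≡ 7 mod 11. m = 5×11×3 + 3×8×7 ≡ 69 mod 88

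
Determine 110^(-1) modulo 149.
Since 149 is prime, by Fermat 110^(-1) ≡ 110^{147} ≡ 42 mod 149. Verify: 110 × 42 = 4620 ≡ 1 mod 149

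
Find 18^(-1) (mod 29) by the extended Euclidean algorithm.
Extended GCD: 18(-8) + 29(5) = 1. So 18^(-1) ≡ -8 ≡ 21 (mod 29). Verify: 18 × 21 = 378 ≡ 1 (mod 29)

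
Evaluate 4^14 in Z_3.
Using Fermat: 4^{2} ≡ 1 (mod 3). 14 ≡ 0 (mod 2). So 4^{14} ≡ 4^{0} ≡ 1 (mod 3)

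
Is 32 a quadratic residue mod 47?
By Euler's criterion: 32^{23} ≡ 1 (mod 47). Since this equals 1, 32 is a QR.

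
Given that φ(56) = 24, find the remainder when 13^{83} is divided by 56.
By Euler: 13^{24} ≡ 1 mod 56 since gcd(13, 56) = 1. 83 = 3×24 + 11. So 13^{83} ≡ 13^{11} ≡ 13 mod 56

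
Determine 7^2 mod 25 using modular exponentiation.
7^{2} = 49 ≡ 24 (mod 25)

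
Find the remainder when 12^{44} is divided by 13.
By Fermat: 12^{12} ≡ 1 (mod 13). 44 = 3×12 + 8. So 12^{44} ≡ 12^{8} ≡ 1 (mod 13)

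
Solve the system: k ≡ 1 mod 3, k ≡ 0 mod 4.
M = 3 × 4 = 12. M₁ = 4, y₁ ≡ 1 mod 3. M₂ = 3, y₂ ≡ 3 mod 4. k = 1×4×1 + 0×3×3 ≡ 4 mod 12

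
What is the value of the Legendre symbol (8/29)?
(8/29) = 8^{14} mod 29 = -1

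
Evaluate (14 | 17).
(14/17) = 14^{8} mod 17 = -1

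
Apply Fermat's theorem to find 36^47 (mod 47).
By Fermat: 36^{46} ≡ 1 (mod 47). So 36^{47} = 36^{46} · 36^{1} ≡ 36^{1} ≡ 36 (mod 47)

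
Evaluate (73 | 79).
(73/79) = 73^{39} mod 79 = 1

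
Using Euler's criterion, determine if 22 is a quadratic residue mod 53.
By Euler's criterion: 22^{26} ≡ 52 (mod 53). Since this equals -1 (≡ 52), 22 is not a QR.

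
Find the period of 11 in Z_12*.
Powers of 11 mod 12: 11^1≡11, 11^2≡1. So the order of 11 is 2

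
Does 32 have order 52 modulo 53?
ord_53(32) divides 52. For each prime q|52: 32^{26}≡52, 32^{4}≡24, none ≡ 1. So 32 has order 52 and is a primitive root mod 53.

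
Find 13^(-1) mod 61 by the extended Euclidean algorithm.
Extended GCD: 13(-14) + 61(3) = 1. So 13^(-1) ≡ -14 ≡ 47 mod 61. Verify: 13 × 47 = 611 ≡ 1 mod 61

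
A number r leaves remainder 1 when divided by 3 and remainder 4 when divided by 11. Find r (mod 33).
M = 3 × 11 = 33. M₁ = 11, y₁ ≡ 2 (mod 3). M₂ = 3, y₂ ≡ 4 (mod 11). r = 1×11×2 + 4×3×4 ≡ 4 (mod 33)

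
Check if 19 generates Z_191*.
ord_191(19) divides 190. For each prime q|190: 19^{95}≡190, 19^{38}≡39, 19^{10}≡52, none ≡ 1. So 19 has order 190 and is a primitive root mod 191.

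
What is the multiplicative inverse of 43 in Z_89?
Since 89 is prime, by Fermat 43^(-1) ≡ 43^{87} ≡ 29 mod 89. Verify: 43 × 29 = 1247 ≡ 1 mod 89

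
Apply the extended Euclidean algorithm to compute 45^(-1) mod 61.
Extended GCD: 45(19) + 61(-14) = 1. So 45^(-1) ≡ 19 mod 61. Verify: 45 × 19 = 855 ≡ 1 mod 61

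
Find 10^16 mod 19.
By repeated squaring mod 19: 10^{1}≡10, 10^{2}≡5, 10^{4}≡6, 10^{8}≡17, 10^{16}≡4. So 10^{16} ≡ 4 mod 19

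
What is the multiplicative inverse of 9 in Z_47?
Since 47 is prime, by Fermat 9^(-1) ≡ 9^{45} ≡ 21 mod 47. Verify: 9 × 21 = 189 ≡ 1 mod 47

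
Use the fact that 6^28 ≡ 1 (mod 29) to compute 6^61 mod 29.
By Fermat: 6^{28} ≡ 1 (mod 29). 61 = 2×28 + 5. So 6^{61} ≡ 6^{5} ≡ 4 (mod 29)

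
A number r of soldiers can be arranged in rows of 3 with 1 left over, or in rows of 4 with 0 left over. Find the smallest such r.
M = 3 × 4 = 12. M₁ = 4, y₁ ≡ 1 mod 3. M₂ = 3, y₂ ≡ 3 mod 4. r = 1×4×1 + 0×3×3 ≡ 4 mod 12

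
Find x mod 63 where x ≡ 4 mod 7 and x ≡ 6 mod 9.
M = 7 × 9 = 63. M₁ = 9, y₁ ≡ 4 mod 7. M₂ = 7, y₂ ≡ 4 mod 9. x = 4×9×4 + 6×7×4 ≡ 60 mod 63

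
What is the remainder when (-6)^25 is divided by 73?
By repeated squaring (mod 73): (-6)^{1}≡67, (-6)^{2}≡36, (-6)^{4}≡55, (-6)^{8}≡32, (-6)^{16}≡2. Then (-6)^{25} = (-6)^{16+8+1} ≡ 2 × 32 × 67 ≡ 54 (mod 73)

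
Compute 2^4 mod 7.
2^{4} = 16 ≡ 2 mod 7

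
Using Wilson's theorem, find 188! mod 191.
(190)! = (188)! × (189) × (190) ≡ -1 mod 191. So (188)! ≡ -1 × [(190)(189)]^(-1) ≡ 95 mod 191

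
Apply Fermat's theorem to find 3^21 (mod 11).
By Fermat: 3^{10} ≡ 1 (mod 11). 21 = 2×10 + 1. So 3^{21} ≡ 3^{1} ≡ 3 (mod 11)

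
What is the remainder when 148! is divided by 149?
By Wilson's theorem, (148)! ≡ -1 ≡ 148 mod 149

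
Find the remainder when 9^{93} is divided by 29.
By Fermat: 9^{28} ≡ 1 (mod 29). 93 = 3×28 + 9. So 9^{93} ≡ 9^{9} ≡ 6 (mod 29)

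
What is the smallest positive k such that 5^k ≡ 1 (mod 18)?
Powers of 5 mod 18: 5^1≡5, 5^2≡7, 5^3≡17, 5^4≡13, 5^5≡11, 5^6≡1. So the order of 5 is 6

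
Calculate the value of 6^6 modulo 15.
By repeated squaring mod 15: 6^{1}≡6, 6^{2}≡6, 6^{4}≡6. Then 6^{6} = 6^{4+2} ≡ 6 × 6 ≡ 6 mod 15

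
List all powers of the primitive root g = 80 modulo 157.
80^1, 80^2, ..., 80^{156} mod 157: [80, 120, 23, 113, 91, 58, 87, 52, 78, 117, 97, 67, 22, 33, 128, 35, 131, 118, 20, 30, 45, 146, 62, 93, 61, 13, 98, 147, 142, 56, 84, 126, 32, 48, 72, 108, 5, 86, 129, 115, 94, 141, 133, 121, 103, 76, 114, 14, 21, 110, 8, 12, 18, 27, 119, 100, 150, 68, 102, 153, 151, 148, 65, 19, 107, 82, 123, 106, 2, 3, 83, 46, 69, 25, 116, 17, 104, 156, 77, 37, 134, 44, 66, 99, 70, 105, 79, 40, 60, 90, 135, 124, 29, 122, 26, 39, 137, 127, 112, 11, 95, 64, 96, 144, 59, 10, 15, 101, 73, 31, 125, 109, 85, 49, 152, 71, 28, 42, 63, 16, 24, 36, 54, 81, 43, 143, 136, 47, 149, 145, 139, 130, 38, 57, 7, 89, 55, 4, 6, 9, 92, 138, 50, 75, 34, 51, 155, 154, 74, 111, 88, 132, 41, 140, 53, 1]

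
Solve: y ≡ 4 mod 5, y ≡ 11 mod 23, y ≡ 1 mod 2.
M = 5 × 23 × 2 = 230. M₁ = 46, y₁ ≡ 1 mod 5. M₂ = 10, y₂ ≡ 7 mod 23. M₃ = 115, y₃ ≡ 1 mod 2. y = 4×46×1 + 11×10×7 + 1×115×1 ≡ 149 mod 230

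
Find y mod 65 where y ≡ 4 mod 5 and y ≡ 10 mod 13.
M = 5 × 13 = 65. M₁ = 13, y₁ ≡ 2 mod 5. M₂ = 5, y₂ ≡ 8 mod 13. y = 4×13×2 + 10×5×8 ≡ 49 mod 65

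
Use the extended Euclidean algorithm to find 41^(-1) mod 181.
Extended GCD: 41(53) + 181(-12) = 1. So 41^(-1) ≡ 53 mod 181. Verify: 41 × 53 = 2173 ≡ 1 mod 181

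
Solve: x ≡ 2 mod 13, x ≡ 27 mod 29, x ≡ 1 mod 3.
M = 13 × 29 × 3 = 1131. M₁ = 87, y₁ ≡ 3 mod 13. M₂ = 39, y₂ ≡ 3 mod 29. M₃ = 377, y₃ ≡ 2 mod 3. x = 2×87×3 + 27×39×3 + 1×377×2 ≡ 1042 mod 1131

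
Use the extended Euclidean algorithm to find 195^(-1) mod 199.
Extended GCD: 195(-50) + 199(49) = 1. So 195^(-1) ≡ -50 ≡ 149 (mod 199). Verify: 195 × 149 = 29055 ≡ 1 (mod 199)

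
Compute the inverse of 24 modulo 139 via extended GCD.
Extended GCD: 24(29) + 139(-5) = 1. So 24^(-1) ≡ 29 mod 139. Verify: 24 × 29 = 696 ≡ 1 mod 139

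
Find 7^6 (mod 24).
By repeated squaring (mod 24): 7^{1}≡7, 7^{2}≡1, 7^{4}≡1. Then 7^{6} = 7^{4+2} ≡ 1 × 1 ≡ 1 (mod 24)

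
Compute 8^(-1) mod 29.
Since 29 is prime, by Fermat 8^(-1) ≡ 8^{27} ≡ 11 mod 29. Verify: 8 × 11 = 88 ≡ 1 mod 29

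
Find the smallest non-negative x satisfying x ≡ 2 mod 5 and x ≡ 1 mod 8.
M = 5 × 8 = 40. M₁ = 8, y₁ ≡ 2 mod 5. M₂ = 5, y₂ ≡ 5 mod 8. x = 2×8×2 + 1×5×5 ≡ 17 mod 40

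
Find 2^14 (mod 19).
By repeated squaring (mod 19): 2^{1}≡2, 2^{2}≡4, 2^{4}≡16, 2^{8}≡9. Then 2^{14} = 2^{8+4+2} ≡ 9 × 16 × 4 ≡ 6 (mod 19)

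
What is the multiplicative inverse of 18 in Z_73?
Since 73 is prime, by Fermat 18^(-1) ≡ 18^{71} ≡ 69 (mod 73). Verify: 18 × 69 = 1242 ≡ 1 (mod 73)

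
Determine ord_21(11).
Powers of 11 mod 21: 11^1≡11, 11^2≡16, 11^3≡8, 11^4≡4, 11^5≡2, 11^6≡1. ord_21(11) = 6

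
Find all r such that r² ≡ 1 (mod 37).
The square roots of 1 mod 37 are 1 and 36. Verify: 1² = 1 ≡ 1 (mod 37)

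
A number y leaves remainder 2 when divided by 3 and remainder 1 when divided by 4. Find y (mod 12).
M = 3 × 4 = 12. M₁ = 4, y₁ ≡ 1 (mod 3). M₂ = 3, y₂ ≡ 3 (mod 4). y = 2×4×1 + 1×3×3 ≡ 5 (mod 12)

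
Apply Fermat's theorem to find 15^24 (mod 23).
By Fermat: 15^{22} ≡ 1 (mod 23). So 15^{24} = 15^{22} · 15^{2} ≡ 15^{2} ≡ 18 (mod 23)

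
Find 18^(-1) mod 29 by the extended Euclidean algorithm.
Extended GCD: 18(-8) + 29(5) = 1. So 18^(-1) ≡ -8 ≡ 21 mod 29. Verify: 18 × 21 = 378 ≡ 1 mod 29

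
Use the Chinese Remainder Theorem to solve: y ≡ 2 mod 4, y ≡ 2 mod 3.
M = 4 × 3 = 12. M₁ = 3, y₁ ≡ 3 mod 4. M₂ = 4, y₂ ≡ 1 mod 3. y = 2×3×3 + 2×4×1 ≡ 2 mod 12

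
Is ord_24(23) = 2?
Powers of 23 mod 24: 23^1≡23, 23^2≡1. First k with 23^k≡1 is k=2. Yes, ord_24(23) = 2.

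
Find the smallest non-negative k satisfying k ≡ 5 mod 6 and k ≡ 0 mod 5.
M = 6 × 5 = 30. M₁ = 5, y₁ ≡ 5 mod 6. M₂ = 6, y₂ ≡ 1 mod 5. k = 5×5×5 + 0×6×1 ≡ 5 mod 30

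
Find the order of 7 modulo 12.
Powers of 7 mod 12: 7^1≡7, 7^2≡1. ord_12(7) = 2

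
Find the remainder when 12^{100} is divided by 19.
By Fermat: 12^{18} ≡ 1 mod 19. 100 = 5×18 + 10. So 12^{100} ≡ 12^{10} ≡ 7 mod 19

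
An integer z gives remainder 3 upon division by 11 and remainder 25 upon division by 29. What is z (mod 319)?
M = 11 × 29 = 319. M₁ = 29, y₁ ≡ 8 (mod 11). M₂ = 11, y₂ ≡ 8 (mod 29). z = 3×29×8 + 25×11×8 ≡ 25 (mod 319)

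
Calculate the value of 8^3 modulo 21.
8^{3} = 512 ≡ 8 (mod 21)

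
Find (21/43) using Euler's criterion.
(21/43) = 21^{21} mod 43 = 1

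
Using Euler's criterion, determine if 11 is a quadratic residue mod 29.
By Euler's criterion: 11^{14} ≡ 28 mod 29. Since this equals -1 (≡ 28), 11 is not a QR.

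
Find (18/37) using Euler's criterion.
(18/37) = 18^{18} mod 37 = -1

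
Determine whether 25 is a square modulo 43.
By Euler's criterion: 25^{21} ≡ 1 mod 43. Since this equals 1, 25 is a QR.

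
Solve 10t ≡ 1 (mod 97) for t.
Since 97 is prime, by Fermat 10^(-1) ≡ 10^{95} ≡ 68 (mod 97). Verify: 10 × 68 = 680 ≡ 1 (mod 97)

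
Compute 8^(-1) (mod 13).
Since 13 is prime, by Fermat 8^(-1) ≡ 8^{11} ≡ 5 (mod 13). Verify: 8 × 5 = 40 ≡ 1 (mod 13)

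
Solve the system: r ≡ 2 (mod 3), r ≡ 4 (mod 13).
M = 3 × 13 = 39. M₁ = 13, y₁ ≡ 1 (mod 3). M₂ = 3, y₂ ≡ 9 (mod 13). r = 2×13×1 + 4×3×9 ≡ 17 (mod 39)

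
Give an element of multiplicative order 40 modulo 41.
6 has order 40 mod 41 since 6^{40} ≡ 1 mod 41 and no smaller power works.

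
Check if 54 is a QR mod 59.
By Euler's criterion: 54^{29} ≡ 58 mod 59. Since this equals -1 (≡ 58), 54 is not a QR.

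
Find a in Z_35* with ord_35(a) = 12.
18 has order 12 mod 35 since 18^{12} ≡ 1 mod 35 and no smaller power works.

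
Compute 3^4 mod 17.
3^{4} = 81 ≡ 13 mod 17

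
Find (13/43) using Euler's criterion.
(13/43) = 13^{21} mod 43 = 1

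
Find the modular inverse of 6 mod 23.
Since 23 is prime, by Fermat 6^(-1) ≡ 6^{21} ≡ 4 (mod 23). Verify: 6 × 4 = 24 ≡ 1 (mod 23)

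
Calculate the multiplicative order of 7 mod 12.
Powers of 7 mod 12: 7^1≡7, 7^2≡1. ord_12(7) = 2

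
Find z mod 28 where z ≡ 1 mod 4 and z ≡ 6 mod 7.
M = 4 × 7 = 28. M₁ = 7, y₁ ≡ 3 mod 4. M₂ = 4, y₂ ≡ 2 mod 7. z = 1×7×3 + 6×4×2 ≡ 13 mod 28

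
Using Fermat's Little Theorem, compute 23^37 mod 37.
By Fermat: 23^{36} ≡ 1 (mod 37). So 23^{37} = 23^{36} · 23^{1} ≡ 23^{1} ≡ 23 (mod 37)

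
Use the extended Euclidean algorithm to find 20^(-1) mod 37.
Extended GCD: 20(13) + 37(-7) = 1. So 20^(-1) ≡ 13 (mod 37). Verify: 20 × 13 = 260 ≡ 1 (mod 37)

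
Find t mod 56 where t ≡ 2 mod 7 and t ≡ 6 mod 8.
M = 7 × 8 = 56. M₁ = 8, y₁ ≡ 1 mod 7. M₂ = 7, y₂ ≡ 7 mod 8. t = 2×8×1 + 6×7×7 ≡ 30 mod 56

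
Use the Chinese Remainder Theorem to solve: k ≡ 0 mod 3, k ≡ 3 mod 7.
M = 3 × 7 = 21. M₁ = 7, y₁ ≡ 1 mod 3. M₂ = 3, y₂ ≡ 5 mod 7. k = 0×7×1 + 3×3×5 ≡ 3 mod 21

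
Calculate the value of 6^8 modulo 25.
By repeated squaring (mod 25): 6^{1}≡6, 6^{2}≡11, 6^{4}≡21, 6^{8}≡16. So 6^{8} ≡ 16 (mod 25)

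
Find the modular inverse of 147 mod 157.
Since 157 is prime, by Fermat 147^(-1) ≡ 147^{155} ≡ 47 (mod 157). Verify: 147 × 47 = 6909 ≡ 1 (mod 157)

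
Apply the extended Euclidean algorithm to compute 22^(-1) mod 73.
Extended GCD: 22(10) + 73(-3) = 1. So 22^(-1) ≡ 10 (mod 73). Verify: 22 × 10 = 220 ≡ 1 (mod 73)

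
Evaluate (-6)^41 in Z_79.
By repeated squaring mod 79: (-6)^{1}≡73, (-6)^{2}≡36, (-6)^{4}≡32, (-6)^{8}≡76, (-6)^{16}≡9, (-6)^{32}≡2. Then (-6)^{41} = (-6)^{32+8+1} ≡ 2 × 76 × 73 ≡ 36 mod 79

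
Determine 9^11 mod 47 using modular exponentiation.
By repeated squaring mod 47: 9^{1}≡9, 9^{2}≡34, 9^{4}≡28, 9^{8}≡32. Then 9^{11} = 9^{8+2+1} ≡ 32 × 34 × 9 ≡ 16 mod 47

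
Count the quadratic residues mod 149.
For prime 149, there are (p-1)/2 = (149-1)/2 = 74 quadratic residues (excluding 0).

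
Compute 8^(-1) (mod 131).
Since 131 is prime, by Fermat 8^(-1) ≡ 8^{129} ≡ 82 (mod 131). Verify: 8 × 82 = 656 ≡ 1 (mod 131)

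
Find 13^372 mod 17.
Using Fermat: 13^{16} ≡ 1 mod 17. 372 ≡ 4 mod 16. So 13^{372} ≡ 13^{4} ≡ 1 mod 17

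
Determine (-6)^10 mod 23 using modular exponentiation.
By repeated squaring mod 23: (-6)^{1}≡17, (-6)^{2}≡13, (-6)^{4}≡8, (-6)^{8}≡18. Then (-6)^{10} = (-6)^{8+2} ≡ 18 × 13 ≡ 4 mod 23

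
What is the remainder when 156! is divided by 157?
By Wilson's theorem, (156)! ≡ -1 ≡ 156 (mod 157)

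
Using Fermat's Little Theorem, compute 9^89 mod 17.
By Fermat: 9^{16} ≡ 1 (mod 17). 89 = 5×16 + 9. So 9^{89} ≡ 9^{9} ≡ 9 (mod 17)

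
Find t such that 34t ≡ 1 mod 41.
Since 41 is prime, by Fermat 34^(-1) ≡ 34^{39} ≡ 35 mod 41. Verify: 34 × 35 = 1190 ≡ 1 mod 41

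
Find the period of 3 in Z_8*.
Powers of 3 mod 8: 3^1≡3, 3^2≡1. So the order of 3 is 2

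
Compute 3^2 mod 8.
3^{2} = 9 ≡ 1 mod 8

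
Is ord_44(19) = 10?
Powers of 19 mod 44: 19^1≡19, 19^2≡9, 19^3≡39, 19^4≡37, 19^5≡43, 19^6≡25, 19^7≡35, 19^8≡5, 19^9≡7, 19^10≡1. First k with 19^k≡1 is k=10. Yes, ord_44(19) = 10.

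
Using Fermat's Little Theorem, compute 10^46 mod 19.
By Fermat: 10^{18} ≡ 1 mod 19. 46 = 2×18 + 10. So 10^{46} ≡ 10^{10} ≡ 9 mod 19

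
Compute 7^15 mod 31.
By repeated squaring (mod 31): 7^{1}≡7, 7^{2}≡18, 7^{4}≡14, 7^{8}≡10. Then 7^{15} = 7^{8+4+2+1} ≡ 10 × 14 × 18 × 7 ≡ 1 (mod 31)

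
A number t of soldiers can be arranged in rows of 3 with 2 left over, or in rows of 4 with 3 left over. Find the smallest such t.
M = 3 × 4 = 12. M₁ = 4, y₁ ≡ 1 mod 3. M₂ = 3, y₂ ≡ 3 mod 4. t = 2×4×1 + 3×3×3 ≡ 11 mod 12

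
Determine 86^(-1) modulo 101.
Since 101 is prime, by Fermat 86^(-1) ≡ 86^{99} ≡ 74 mod 101. Verify: 86 × 74 = 6364 ≡ 1 mod 101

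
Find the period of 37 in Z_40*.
Powers of 37 mod 40: 37^1≡37, 37^2≡9, 37^3≡13, 37^4≡1. Order = 4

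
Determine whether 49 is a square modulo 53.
By Euler's criterion: 49^{26} ≡ 1 (mod 53). Since this equals 1, 49 is a QR.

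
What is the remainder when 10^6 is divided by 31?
By repeated squaring (mod 31): 10^{1}≡10, 10^{2}≡7, 10^{4}≡18. Then 10^{6} = 10^{4+2} ≡ 18 × 7 ≡ 2 (mod 31)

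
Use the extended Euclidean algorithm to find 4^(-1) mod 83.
Extended GCD: 4(21) + 83(-1) = 1. So 4^(-1) ≡ 21 mod 83. Verify: 4 × 21 = 84 ≡ 1 mod 83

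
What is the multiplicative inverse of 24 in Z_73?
Since 73 is prime, by Fermat 24^(-1) ≡ 24^{71} ≡ 70 mod 73. Verify: 24 × 70 = 1680 ≡ 1 mod 73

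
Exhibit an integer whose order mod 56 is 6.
3 has order 6 mod 56 since 3^{6} ≡ 1 mod 56 and no smaller power works.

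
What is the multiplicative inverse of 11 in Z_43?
Since 43 is prime, by Fermat 11^(-1) ≡ 11^{41} ≡ 4 mod 43. Verify: 11 × 4 = 44 ≡ 1 mod 43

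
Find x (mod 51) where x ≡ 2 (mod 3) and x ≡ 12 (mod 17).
M = 3 × 17 = 51. M₁ = 17, y₁ ≡ 2 (mod 3). M₂ = 3, y₂ ≡ 6 (mod 17). x = 2×17×2 + 12×3×6 ≡ 29 (mod 51)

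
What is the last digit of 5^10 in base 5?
By repeated squaring (mod 5): 5^{1}≡0, 5^{2}≡0, 5^{4}≡0, 5^{8}≡0. Then 5^{10} = 5^{8+2} ≡ 0 × 0 ≡ 0 (mod 5)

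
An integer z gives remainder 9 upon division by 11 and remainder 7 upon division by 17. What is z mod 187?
M = 11 × 17 = 187. M₁ = 17, y₁ ≡ 2 mod 11. M₂ = 11, y₂ ≡ 14 mod 17. z = 9×17×2 + 7×11×14 ≡ 75 mod 187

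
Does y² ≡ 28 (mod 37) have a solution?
By Euler's criterion: 28^{18} ≡ 1 (mod 37). Since this equals 1, 28 is a QR.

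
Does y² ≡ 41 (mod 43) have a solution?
By Euler's criterion: 41^{21} ≡ 1 (mod 43). Since this equals 1, 41 is a QR.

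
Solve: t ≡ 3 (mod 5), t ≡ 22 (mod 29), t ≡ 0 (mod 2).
M = 5 × 29 × 2 = 290. M₁ = 58, y₁ ≡ 2 (mod 5). M₂ = 10, y₂ ≡ 3 (mod 29). M₃ = 145, y₃ ≡ 1 (mod 2). t = 3×58×2 + 22×10×3 + 0×145×1 ≡ 138 (mod 290)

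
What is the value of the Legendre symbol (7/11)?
(7/11) = 7^{5} mod 11 = -1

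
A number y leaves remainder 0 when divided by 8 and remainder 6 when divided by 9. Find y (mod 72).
M = 8 × 9 = 72. M₁ = 9, y₁ ≡ 1 (mod 8). M₂ = 8, y₂ ≡ 8 (mod 9). y = 0×9×1 + 6×8×8 ≡ 24 (mod 72)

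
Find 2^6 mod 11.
By repeated squaring mod 11: 2^{1}≡2, 2^{2}≡4, 2^{4}≡5. Then 2^{6} = 2^{4+2} ≡ 5 × 4 ≡ 9 mod 11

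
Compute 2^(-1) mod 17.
Since 17 is prime, by Fermat 2^(-1) ≡ 2^{15} ≡ 9 mod 17. Verify: 2 × 9 = 18 ≡ 1 mod 17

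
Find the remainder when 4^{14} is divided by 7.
By Fermat: 4^{6} ≡ 1 (mod 7). 14 = 2×6 + 2. So 4^{14} ≡ 4^{2} ≡ 2 (mod 7)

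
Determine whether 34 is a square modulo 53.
By Euler's criterion: 34^{26} ≡ 52 (mod 53). Since this equals -1 (≡ 52), 34 is not a QR.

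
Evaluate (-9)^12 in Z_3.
By repeated squaring mod 3: (-9)^{1}≡0, (-9)^{2}≡0, (-9)^{4}≡0, (-9)^{8}≡0. Then (-9)^{12} = (-9)^{8+4} ≡ 0 × 0 ≡ 0 mod 3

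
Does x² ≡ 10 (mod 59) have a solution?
By Euler's criterion: 10^{29} ≡ 58 (mod 59). Since this equals -1 (≡ 58), 10 is not a QR.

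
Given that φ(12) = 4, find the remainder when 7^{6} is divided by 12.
By Euler: 7^{4} ≡ 1 mod 12 since gcd(7, 12) = 1. 6 = 1×4 + 2. So 7^{6} ≡ 7^{2} ≡ 1 mod 12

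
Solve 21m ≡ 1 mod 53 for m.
Since 53 is prime, by Fermat 21^(-1) ≡ 21^{51} ≡ 48 mod 53. Verify: 21 × 48 = 1008 ≡ 1 mod 53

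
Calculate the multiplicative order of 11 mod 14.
Powers of 11 mod 14: 11^1≡11, 11^2≡9, 11^3≡1. ord_14(11) = 3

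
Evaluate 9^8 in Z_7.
Using Fermat: 9^{6} ≡ 1 mod 7. 8 ≡ 2 mod 6. So 9^{8} ≡ 9^{2} ≡ 4 mod 7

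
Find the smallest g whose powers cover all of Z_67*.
g = 2. For each prime q|66: 2^{33}≡66, 2^{22}≡37, 2^{6}≡64, none ≡ 1, so ord_67(2) = 66 and 2 is a primitive root.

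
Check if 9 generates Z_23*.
9^{11} ≡ 1 (mod 23) and 11 < 22, so ord_23(9) = 11 ≠ 22 and 9 is not a primitive root.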